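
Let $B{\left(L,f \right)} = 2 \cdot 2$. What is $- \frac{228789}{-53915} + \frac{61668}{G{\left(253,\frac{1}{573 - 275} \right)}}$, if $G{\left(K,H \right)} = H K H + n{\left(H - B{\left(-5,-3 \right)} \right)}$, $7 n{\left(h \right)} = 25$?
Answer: $\frac{2067315899642379}{119792174965} \approx 17258.0$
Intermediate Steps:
$B{\left(L,f \right)} = 4$
$n{\left(h \right)} = \frac{25}{7}$ ($n{\left(h \right)} = \frac{1}{7} \cdot 25 = \frac{25}{7}$)
$G{\left(K,H \right)} = \frac{25}{7} + K H^{2}$ ($G{\left(K,H \right)} = H K H + \frac{25}{7} = K H^{2} + \frac{25}{7} = \frac{25}{7} + K H^{2}$)
$- \frac{228789}{-53915} + \frac{61668}{G{\left(253,\frac{1}{573 - 275} \right)}} = - \frac{228789}{-53915} + \frac{61668}{\frac{25}{7} + 253 \left(\frac{1}{573 - 275}\right)^{2}} = \left(-228789\right) \left(- \frac{1}{53915}\right) + \frac{61668}{\frac{25}{7} + 253 \left(\frac{1}{573 + \left(-319 + 44\right)}\right)^{2}} = \frac{228789}{53915} + \frac{61668}{\frac{25}{7} + 253 \left(\frac{1}{573 - 275}\right)^{2}} = \frac{228789}{53915} + \frac{61668}{\frac{25}{7} + 253 \left(\frac{1}{298}\right)^{2}} = \frac{228789}{53915} + \frac{61668}{\frac{25}{7} + \frac{253}{88804}} = \frac{228789}{53915} + \frac{61668}{\frac{2221871}{621628}} = \frac{228789}{53915} + 61668 \cdot \frac{621628}{2221871} = \frac{228789}{53915} + \frac{38334555504}{2221871} = \frac{2067315899642379}{119792174965}$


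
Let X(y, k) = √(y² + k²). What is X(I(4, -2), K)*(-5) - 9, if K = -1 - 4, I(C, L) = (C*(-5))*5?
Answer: -9 - 25*√401 ≈ -509.62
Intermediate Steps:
I(C, L) = -25*C (I(C, L) = -5*C*5 = -25*C)
K = -5
X(y, k) = √(k² + y²)
X(I(4, -2), K)*(-5) - 9 = √((-5)² + (-25*4)²)*(-5) - 9 = √(25 + (-100)²)*(-5) - 9 = √(25 + 10000)*(-5) - 9 = √10025*(-5) - 9 = (5*√401)*(-5) - 9 = -25*√401 - 9 = -9 - 25*√401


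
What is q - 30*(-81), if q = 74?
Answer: 2504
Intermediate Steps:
q - 30*(-81) = 74 - 30*(-81) = 74 + 2430 = 2504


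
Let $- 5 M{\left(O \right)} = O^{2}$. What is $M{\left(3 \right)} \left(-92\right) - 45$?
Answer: $\frac{603}{5} \approx 120.6$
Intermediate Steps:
$M{\left(O \right)} = - \frac{O^{2}}{5}$
$M{\left(3 \right)} \left(-92\right) - 45 = - \frac{3^{2}}{5} \left(-92\right) - 45 = \left(- \frac{1}{5}\right) 9 \left(-92\right) - 45 = \left(- \frac{9}{5}\right) \left(-92\right) - 45 = \frac{828}{5} - 45 = \frac{603}{5}$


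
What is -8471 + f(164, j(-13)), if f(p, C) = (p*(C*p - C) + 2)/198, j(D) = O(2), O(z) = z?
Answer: -270632/33 ≈ -8201.0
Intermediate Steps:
j(D) = 2
f(p, C) = 1/99 + p*(-C + C*p)/198 (f(p, C) = (p*(-C + C*p) + 2)*(1/198) = (2 + p*(-C + C*p))*(1/198) = 1/99 + p*(-C + C*p)/198)
-8471 + f(164, j(-13)) = -8471 + (1/99 - 1/198*2*164 + (1/198)*2*164²) = -8471 + (1/99 - 164/99 + (1/198)*2*26896) = -8471 + (1/99 - 164/99 + 26896/99) = -8471 + 8911/33 = -270632/33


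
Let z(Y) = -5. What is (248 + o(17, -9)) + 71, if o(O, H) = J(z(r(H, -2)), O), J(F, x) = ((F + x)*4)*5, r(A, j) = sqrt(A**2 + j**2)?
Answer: 559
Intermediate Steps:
J(F, x) = 20*F + 20*x (J(F, x) = (4*F + 4*x)*5 = 20*F + 20*x)
o(O, H) = -100 + 20*O (o(O, H) = 20*(-5) + 20*O = -100 + 20*O)
(248 + o(17, -9)) + 71 = (248 + (-100 + 20*17)) + 71 = (248 + (-100 + 340)) + 71 = (248 + 240) + 71 = 488 + 71 = 559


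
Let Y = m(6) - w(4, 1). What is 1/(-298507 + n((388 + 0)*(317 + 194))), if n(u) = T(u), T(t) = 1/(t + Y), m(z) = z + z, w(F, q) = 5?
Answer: -198275/59186475424 ≈ -3.3500e-6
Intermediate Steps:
m(z) = 2*z
Y = 7 (Y = 2*6 - 1*5 = 12 - 5 = 7)
T(t) = 1/(7 + t) (T(t) = 1/(t + 7) = 1/(7 + t))
n(u) = 1/(7 + u)
1/(-298507 + n((388 + 0)*(317 + 194))) = 1/(-298507 + 1/(7 + (388 + 0)*(317 + 194))) = 1/(-298507 + 1/(7 + 388*511)) = 1/(-298507 + 1/(7 + 198268)) = 1/(-298507 + 1/198275) = 1/(-59186475424/198275) = -198275/59186475424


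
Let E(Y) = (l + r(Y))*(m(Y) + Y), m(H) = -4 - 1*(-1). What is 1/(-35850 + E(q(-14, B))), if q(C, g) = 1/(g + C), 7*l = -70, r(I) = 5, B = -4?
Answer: -18/645025 ≈ -2.7906e-5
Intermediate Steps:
m(H) = -3 (m(H) = -4 + 1 = -3)
l = -10 (l = (⅐)*(-70) = -10)
q(C, g) = 1/(C + g)
E(Y) = 15 - 5*Y (E(Y) = (-10 + 5)*(-3 + Y) = -5*(-3 + Y) = 15 - 5*Y)
1/(-35850 + E(q(-14, B))) = 1/(-35850 + (15 - 5/(-14 - 4))) = 1/(-35850 + (15 - 5/(-18))) = 1/(-35850 + (15 - 5*(-1/18))) = 1/(-35850 + (15 + 5/18)) = 1/(-35850 + 275/18) = 1/(-645025/18) = -18/645025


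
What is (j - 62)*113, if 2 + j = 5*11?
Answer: -1017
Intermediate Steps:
j = 53 (j = -2 + 5*11 = -2 + 55 = 53)
(j - 62)*113 = (53 - 62)*113 = -9*113 = -1017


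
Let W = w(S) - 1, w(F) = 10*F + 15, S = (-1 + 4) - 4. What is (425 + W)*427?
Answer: 183183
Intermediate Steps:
S = -1 (S = 3 - 4 = -1)
w(F) = 15 + 10*F
W = 4 (W = (15 + 10*(-1)) - 1 = (15 - 10) - 1 = 5 - 1 = 4)
(425 + W)*427 = (425 + 4)*427 = 429*427 = 183183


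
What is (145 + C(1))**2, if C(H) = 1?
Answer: 21316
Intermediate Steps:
(145 + C(1))**2 = (145 + 1)**2 = 146**2 = 21316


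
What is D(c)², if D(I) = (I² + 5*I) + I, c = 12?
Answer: 46656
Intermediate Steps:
D(I) = I² + 6*I
D(c)² = (12*(6 + 12))² = (12*18)² = 216² = 46656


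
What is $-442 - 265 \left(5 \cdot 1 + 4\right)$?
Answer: $-2827$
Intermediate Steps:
$-442 - 265 \left(5 \cdot 1 + 4\right) = -442 - 265 \left(5 + 4\right) = -442 - 2385 = -2827$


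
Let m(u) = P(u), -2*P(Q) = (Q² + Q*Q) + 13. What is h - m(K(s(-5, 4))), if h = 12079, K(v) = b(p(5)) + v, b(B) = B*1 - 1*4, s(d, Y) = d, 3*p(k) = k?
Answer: 218507/18 ≈ 12139.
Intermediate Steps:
p(k) = k/3
b(B) = -4 + B (b(B) = B - 4 = -4 + B)
K(v) = -7/3 + v (K(v) = (-4 + (⅓)*5) + v = (-4 + 5/3) + v = -7/3 + v)
P(Q) = -13/2 - Q² (P(Q) = -((Q² + Q*Q) + 13)/2 = -((Q² + Q²) + 13)/2 = -(2*Q² + 13)/2 = -(13 + 2*Q²)/2 = -13/2 - Q²)
m(u) = -13/2 - u²
h - m(K(s(-5, 4))) = 12079 - (-13/2 - (-7/3 - 5)²) = 12079 - (-13/2 - (-22/3)²) = 12079 - (-13/2 - 1*484/9) = 12079 - (-13/2 - 484/9) = 12079 - 1*(-1085/18) = 12079 + 1085/18 = 218507/18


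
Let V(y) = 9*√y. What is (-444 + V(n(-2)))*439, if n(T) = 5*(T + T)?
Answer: -194916 + 7902*I*√5 ≈ -1.9492e+5 + 17669.0*I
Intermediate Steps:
n(T) = 10*T (n(T) = 5*(2*T) = 10*T)
(-444 + V(n(-2)))*439 = (-444 + 9*√(10*(-2)))*439 = (-444 + 9*√(-20))*439 = (-444 + 9*(2*I*√5))*439 = (-444 + 18*I*√5)*439 = -194916 + 7902*I*√5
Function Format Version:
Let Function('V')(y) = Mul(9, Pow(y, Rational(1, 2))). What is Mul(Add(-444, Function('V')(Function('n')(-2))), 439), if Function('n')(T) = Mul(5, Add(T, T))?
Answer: Add(-194916, Mul(7902, I, Pow(5, Rational(1, 2)))) ≈ Add(-1.9492e+5, Mul(17669., I))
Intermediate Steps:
Function('n')(T) = Mul(10, T) (Function('n')(T) = Mul(5, Mul(2, T)) = Mul(10, T))
Mul(Add(-444, Function('V')(Function('n')(-2))), 439) = Mul(Add(-444, Mul(9, Pow(Mul(10, -2), Rational(1, 2)))), 439) = Mul(Add(-444, Mul(9, Pow(-20, Rational(1, 2)))), 439) = Mul(Add(-444, Mul(9, Mul(2, I, Pow(5, Rational(1, 2))))), 439) = Mul(Add(-444, Mul(18, I, Pow(5, Rational(1, 2)))), 439) = Add(-194916, Mul(7902, I, Pow(5, Rational(1, 2))))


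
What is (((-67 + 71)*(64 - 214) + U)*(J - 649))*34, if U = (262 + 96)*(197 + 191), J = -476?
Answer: -5290128000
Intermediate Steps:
U = 138904 (U = 358*388 = 138904)
(((-67 + 71)*(64 - 214) + U)*(J - 649))*34 = (((-67 + 71)*(64 - 214) + 138904)*(-476 - 649))*34 = ((4*(-150) + 138904)*(-1125))*34 = ((-600 + 138904)*(-1125))*34 = (138304*(-1125))*34 = -155592000*34 = -5290128000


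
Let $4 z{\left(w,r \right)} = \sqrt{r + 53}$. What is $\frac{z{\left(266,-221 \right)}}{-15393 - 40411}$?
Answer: $- \frac{i \sqrt{42}}{111608} \approx - 5.8067 \cdot 10^{-5} i$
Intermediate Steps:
$z{\left(w,r \right)} = \frac{\sqrt{53 + r}}{4}$ ($z{\left(w,r \right)} = \frac{\sqrt{r + 53}}{4} = \frac{\sqrt{53 + r}}{4}$)
$\frac{z{\left(266,-221 \right)}}{-15393 - 40411} = \frac{\frac{1}{4} \sqrt{53 - 221}}{-15393 - 40411} = \frac{\frac{1}{4} \sqrt{-168}}{-55804} = \frac{2 i \sqrt{42}}{4} \left(- \frac{1}{55804}\right) = \frac{i \sqrt{42}}{2} \left(- \frac{1}{55804}\right) = - \frac{i \sqrt{42}}{111608}$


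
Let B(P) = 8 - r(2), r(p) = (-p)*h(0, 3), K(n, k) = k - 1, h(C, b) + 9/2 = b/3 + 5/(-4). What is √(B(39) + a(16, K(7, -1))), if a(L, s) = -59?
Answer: 11*I*√2/2 ≈ 7.7782*I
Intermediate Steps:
h(C, b) = -23/4 + b/3 (h(C, b) = -9/2 + (b/3 + 5/(-4)) = -9/2 + (b*(⅓) + 5*(-¼)) = -9/2 + (b/3 - 5/4) = -9/2 + (-5/4 + b/3) = -23/4 + b/3)
K(n, k) = -1 + k
r(p) = 19*p/4 (r(p) = (-p)*(-23/4 + (⅓)*3) = (-p)*(-23/4 + 1) = -p*(-19/4) = 19*p/4)
B(P) = -3/2 (B(P) = 8 - 19*2/4 = 8 - 1*19/2 = 8 - 19/2 = -3/2)
√(B(39) + a(16, K(7, -1))) = √(-3/2 - 59) = √(-121/2) = 11*I*√2/2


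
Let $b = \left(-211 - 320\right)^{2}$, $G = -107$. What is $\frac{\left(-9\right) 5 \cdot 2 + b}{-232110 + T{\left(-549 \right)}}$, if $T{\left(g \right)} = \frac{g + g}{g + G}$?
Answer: $- \frac{10272632}{8459059} \approx -1.2144$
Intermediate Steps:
$T{\left(g \right)} = \frac{2 g}{-107 + g}$ ($T{\left(g \right)} = \frac{g + g}{g - 107} = \frac{2 g}{-107 + g}$)
$b = 281961$ ($b = \left(-531\right)^{2} = 281961$)
$\frac{\left(-9\right) 5 \cdot 2 + b}{-232110 + T{\left(-549 \right)}} = \frac{\left(-9\right) 5 \cdot 2 + 281961}{-232110 + 2 \left(-549\right) \frac{1}{-107 - 549}} = \frac{\left(-45\right) 2 + 281961}{-232110 + 2 \left(-549\right) \frac{1}{-656}} = \frac{-90 + 281961}{-232110 + 2 \left(-549\right) \left(- \frac{1}{656}\right)} = \frac{281871}{-232110 + \frac{549}{328}} = \frac{281871}{- \frac{76131531}{328}} = 281871 \left(- \frac{328}{76131531}\right) = - \frac{10272632}{8459059}$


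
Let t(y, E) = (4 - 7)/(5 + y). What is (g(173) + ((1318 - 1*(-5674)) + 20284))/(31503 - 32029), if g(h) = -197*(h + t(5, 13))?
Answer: 67459/5260 ≈ 12.825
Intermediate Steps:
t(y, E) = -3/(5 + y)
g(h) = 591/10 - 197*h (g(h) = -197*(h - 3/(5 + 5)) = -197*(h - 3/10) = -197*(-3/10 + h) = 591/10 - 197*h)
(g(173) + ((1318 - 1*(-5674)) + 20284))/(31503 - 32029) = ((591/10 - 197*173) + ((1318 - 1*(-5674)) + 20284))/(31503 - 32029) = ((591/10 - 34081) + ((1318 + 5674) + 20284))/(-526) = (-340219/10 + (6992 + 20284))*(-1/526) = (-340219/10 + 27276)*(-1/526) = -67459/10*(-1/526) = 67459/5260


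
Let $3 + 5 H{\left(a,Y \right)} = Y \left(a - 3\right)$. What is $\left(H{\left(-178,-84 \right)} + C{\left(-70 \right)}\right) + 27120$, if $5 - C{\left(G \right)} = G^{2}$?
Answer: $\frac{126326}{5} \approx 25265.0$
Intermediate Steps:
$H{\left(a,Y \right)} = - \frac{3}{5} + \frac{Y \left(-3 + a\right)}{5}$ ($H{\left(a,Y \right)} = - \frac{3}{5} + \frac{Y \left(a - 3\right)}{5} = - \frac{3}{5} + \frac{Y \left(-3 + a\right)}{5}$)
$C{\left(G \right)} = 5 - G^{2}$
$\left(H{\left(-178,-84 \right)} + C{\left(-70 \right)}\right) + 27120 = \left(\left(- \frac{3}{5} - - \frac{252}{5} + \frac{1}{5} \left(-84\right) \left(-178\right)\right) + \left(5 - \left(-70\right)^{2}\right)\right) + 27120 = \left(\left(- \frac{3}{5} + \frac{252}{5} + \frac{14952}{5}\right) + \left(5 - 4900\right)\right) + 27120 = \left(\frac{15201}{5} + \left(5 - 4900\right)\right) + 27120 = \left(\frac{15201}{5} - 4895\right) + 27120 = - \frac{9274}{5} + 27120 = \frac{126326}{5}$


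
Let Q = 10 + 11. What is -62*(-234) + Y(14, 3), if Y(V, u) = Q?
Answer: 14529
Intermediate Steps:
Q = 21
Y(V, u) = 21
-62*(-234) + Y(14, 3) = -62*(-234) + 21 = 14508 + 21 = 14529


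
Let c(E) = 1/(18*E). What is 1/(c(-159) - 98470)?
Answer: -2862/281821141 ≈ -1.0155e-5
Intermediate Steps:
c(E) = 1/(18*E)
1/(c(-159) - 98470) = 1/((1/18)/(-159) - 98470) = 1/((1/18)*(-1/159) - 98470) = 1/(-1/2862 - 98470) = 1/(-281821141/2862) = -2862/281821141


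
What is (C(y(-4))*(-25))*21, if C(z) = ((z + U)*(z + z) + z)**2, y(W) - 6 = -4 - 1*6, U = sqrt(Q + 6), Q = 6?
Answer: -814800 + 470400*sqrt(3) ≈ -43.300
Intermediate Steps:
U = 2*sqrt(3) (U = sqrt(6 + 6) = sqrt(12) = 2*sqrt(3) ≈ 3.4641)
y(W) = -4 (y(W) = 6 + (-4 - 1*6) = 6 + (-4 - 6) = 6 - 10 = -4)
C(z) = (z + 2*z*(z + 2*sqrt(3)))**2 (C(z) = ((z + 2*sqrt(3))*(z + z) + z)**2 = ((z + 2*sqrt(3))*(2*z) + z)**2 = (2*z*(z + 2*sqrt(3)) + z)**2 = (z + 2*z*(z + 2*sqrt(3)))**2)
(C(y(-4))*(-25))*21 = (((-4)**2*(1 + 2*(-4) + 4*sqrt(3))**2)*(-25))*21 = ((16*(1 - 8 + 4*sqrt(3))**2)*(-25))*21 = ((16*(-7 + 4*sqrt(3))**2)*(-25))*21 = -400*(-7 + 4*sqrt(3))**2*21 = -8400*(-7 + 4*sqrt(3))**2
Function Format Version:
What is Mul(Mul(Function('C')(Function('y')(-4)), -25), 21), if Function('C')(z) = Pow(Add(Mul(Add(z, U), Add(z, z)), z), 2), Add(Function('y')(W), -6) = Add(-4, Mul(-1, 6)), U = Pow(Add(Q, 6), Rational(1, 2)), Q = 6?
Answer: Add(-814800, Mul(470400, Pow(3, Rational(1, 2)))) ≈ -43.300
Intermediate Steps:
U = Mul(2, Pow(3, Rational(1, 2))) (U = Pow(Add(6, 6), Rational(1, 2)) = Pow(12, Rational(1, 2)) = Mul(2, Pow(3, Rational(1, 2))) ≈ 3.4641)
Function('y')(W) = -4 (Function('y')(W) = Add(6, Add(-4, Mul(-1, 6))) = Add(6, Add(-4, -6)) = Add(6, -10) = -4)
Function('C')(z) = Pow(Add(z, Mul(2, z, Add(z, Mul(2, Pow(3, Rational(1, 2)))))), 2) (Function('C')(z) = Pow(Add(Mul(Add(z, Mul(2, Pow(3, Rational(1, 2)))), Add(z, z)), z), 2) = Pow(Add(Mul(Add(z, Mul(2, Pow(3, Rational(1, 2)))), Mul(2, z)), z), 2) = Pow(Add(Mul(2, z, Add(z, Mul(2, Pow(3, Rational(1, 2))))), z), 2) = Pow(Add(z, Mul(2, z, Add(z, Mul(2, Pow(3, Rational(1, 2)))))), 2))
Mul(Mul(Function('C')(Function('y')(-4)), -25), 21) = Mul(Mul(Mul(Pow(-4, 2), Pow(Add(1, Mul(2, -4), Mul(4, Pow(3, Rational(1, 2)))), 2)), -25), 21) = Mul(Mul(Mul(16, Pow(Add(1, -8, Mul(4, Pow(3, Rational(1, 2)))), 2)), -25), 21) = Mul(Mul(Mul(16, Pow(Add(-7, Mul(4, Pow(3, Rational(1, 2)))), 2)), -25), 21) = Mul(Mul(-400, Pow(Add(-7, Mul(4, Pow(3, Rational(1, 2)))), 2)), 21) = Mul(-8400, Pow(Add(-7, Mul(4, Pow(3, Rational(1, 2)))), 2))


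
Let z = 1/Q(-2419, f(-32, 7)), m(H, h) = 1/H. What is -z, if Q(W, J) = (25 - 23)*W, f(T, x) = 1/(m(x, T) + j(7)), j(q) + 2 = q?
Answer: 1/4838 ≈ 0.00020670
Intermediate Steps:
j(q) = -2 + q
f(T, x) = 1/(5 + 1/x) (f(T, x) = 1/(1/x + (-2 + 7)) = 1/(1/x + 5) = 1/(5 + 1/x))
Q(W, J) = 2*W
z = -1/4838 (z = 1/(2*(-2419)) = 1/(-4838) = -1/4838 ≈ -0.00020670)
-z = -1*(-1/4838) = 1/4838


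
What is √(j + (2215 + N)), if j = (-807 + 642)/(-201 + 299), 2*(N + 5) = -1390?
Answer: √296610/14 ≈ 38.901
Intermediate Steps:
N = -700 (N = -5 + (½)*(-1390) = -5 - 695 = -700)
j = -165/98 ≈ -1.6837
√(j + (2215 + N)) = √(-165/98 + (2215 - 700)) = √(-165/98 + 1515) = √(148305/98) = √296610/14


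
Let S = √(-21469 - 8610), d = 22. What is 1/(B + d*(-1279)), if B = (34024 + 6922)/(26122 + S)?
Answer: (-√30079 + 26122*I)/(2*(-367489945*I + 14069*√30079)) ≈ -3.5541e-5 + 1.3145e-11*I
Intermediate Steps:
S = I*√30079 (S = √(-30079) = I*√30079 ≈ 173.43*I)
B = 40946/(26122 + I*√30079) (B = (34024 + 6922)/(26122 + I*√30079) = 40946/(26122 + I*√30079) ≈ 1.5674 - 0.010407*I)
1/(B + d*(-1279)) = 1/((1069591412/682388963 - 40946*I*√30079/682388963) + 22*(-1279)) = 1/((1069591412/682388963 - 40946*I*√30079/682388963) - 28138) = 1/(-19199991049482/682388963 - 40946*I*√30079/682388963)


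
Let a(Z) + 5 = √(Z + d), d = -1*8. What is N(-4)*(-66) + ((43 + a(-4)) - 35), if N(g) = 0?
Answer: 3 + 2*I*√3 ≈ 3.0 + 3.4641*I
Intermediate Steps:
d = -8
a(Z) = -5 + √(-8 + Z) (a(Z) = -5 + √(Z - 8) = -5 + √(-8 + Z))
N(-4)*(-66) + ((43 + a(-4)) - 35) = 0*(-66) + ((43 + (-5 + √(-8 - 4))) - 35) = 0 + ((43 + (-5 + √(-12))) - 35) = 0 + ((43 + (-5 + 2*I*√3)) - 35) = 0 + ((38 + 2*I*√3) - 35) = 0 + (3 + 2*I*√3) = 3 + 2*I*√3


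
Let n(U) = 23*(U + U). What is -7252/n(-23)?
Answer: 3626/529 ≈ 6.8544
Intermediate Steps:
n(U) = 46*U (n(U) = 23*(2*U) = 46*U)
-7252/n(-23) = -7252/(46*(-23)) = -7252/(-1058) = -7252*(-1/1058) = 3626/529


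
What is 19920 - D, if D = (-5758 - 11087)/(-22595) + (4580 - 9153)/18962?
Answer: 1706887200169/85689278 ≈ 19920.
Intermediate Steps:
D = 43217591/85689278 (D = -16845*(-1/22595) - 4573*1/18962 = 3369/4519 - 4573/18962 = 43217591/85689278 ≈ 0.50435)
19920 - D = 19920 - 1*43217591/85689278 = 19920 - 43217591/85689278 = 1706887200169/85689278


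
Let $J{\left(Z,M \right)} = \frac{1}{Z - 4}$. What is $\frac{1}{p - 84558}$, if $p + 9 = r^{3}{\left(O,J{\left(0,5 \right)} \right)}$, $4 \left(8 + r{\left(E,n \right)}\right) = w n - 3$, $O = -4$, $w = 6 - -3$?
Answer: $- \frac{4096}{349694381} \approx -1.1713 \cdot 10^{-5}$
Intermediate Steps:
$w = 9$ ($w = 6 + 3 = 9$)
$J{\left(Z,M \right)} = \frac{1}{-4 + Z}$
$r{\left(E,n \right)} = - \frac{35}{4} + \frac{9 n}{4}$ ($r{\left(E,n \right)} = -8 + \frac{9 n - 3}{4} = -8 + \frac{-3 + 9 n}{4} = -8 + \left(- \frac{3}{4} + \frac{9 n}{4}\right) = - \frac{35}{4} + \frac{9 n}{4}$)
$p = - \frac{3344813}{4096}$ ($p = -9 + \left(- \frac{35}{4} + \frac{9}{4 \left(-4 + 0\right)}\right)^{3} = -9 + \left(- \frac{35}{4} + \frac{9}{4 \left(-4\right)}\right)^{3} = -9 + \left(- \frac{35}{4} + \frac{9}{4} \left(- \frac{1}{4}\right)\right)^{3} = -9 + \left(- \frac{35}{4} - \frac{9}{16}\right)^{3} = -9 + \left(- \frac{149}{16}\right)^{3} = -9 - \frac{3307949}{4096} = - \frac{3344813}{4096} \approx -816.6$)
$\frac{1}{p - 84558} = \frac{1}{- \frac{3344813}{4096} - 84558} = \frac{1}{- \frac{349694381}{4096}} = - \frac{4096}{349694381}$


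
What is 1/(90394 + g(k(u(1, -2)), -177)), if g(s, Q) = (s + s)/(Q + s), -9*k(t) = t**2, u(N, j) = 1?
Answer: 797/72044019 ≈ 1.1063e-5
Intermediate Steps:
k(t) = -t**2/9
g(s, Q) = 2*s/(Q + s) (g(s, Q) = (2*s)/(Q + s) = 2*s/(Q + s))
1/(90394 + g(k(u(1, -2)), -177)) = 1/(90394 + 2*(-1/9*1**2)/(-177 - 1/9*1**2)) = 1/(90394 + 2*(-1/9*1)/(-177 - 1/9*1)) = 1/(90394 + 2*(-1/9)/(-177 - 1/9)) = 1/(90394 + 2*(-1/9)/(-1594/9)) = 1/(90394 + 2*(-1/9)*(-9/1594)) = 1/(90394 + 1/797) = 1/(72044019/797) = 797/72044019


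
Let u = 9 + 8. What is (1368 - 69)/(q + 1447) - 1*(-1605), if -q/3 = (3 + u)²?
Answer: 397734/247 ≈ 1610.3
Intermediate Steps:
u = 17
q = -1200 (q = -3*(3 + 17)² = -3*20² = -3*400 = -1200)
(1368 - 69)/(q + 1447) - 1*(-1605) = (1368 - 69)/(-1200 + 1447) - 1*(-1605) = 1299/247 + 1605 = 397734/247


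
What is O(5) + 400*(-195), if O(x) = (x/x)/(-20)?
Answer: -1560001/20 ≈ -78000.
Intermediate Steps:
O(x) = -1/20 (O(x) = 1*(-1/20) = -1/20)
O(5) + 400*(-195) = -1/20 + 400*(-195) = -1/20 - 78000 = -1560001/20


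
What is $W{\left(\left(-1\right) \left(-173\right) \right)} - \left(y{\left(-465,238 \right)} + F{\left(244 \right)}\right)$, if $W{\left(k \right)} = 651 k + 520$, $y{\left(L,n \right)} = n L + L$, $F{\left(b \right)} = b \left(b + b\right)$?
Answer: $105206$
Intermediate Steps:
$F{\left(b \right)} = 2 b^{2}$ ($F{\left(b \right)} = b 2 b = 2 b^{2}$)
$y{\left(L,n \right)} = L + L n$ ($y{\left(L,n \right)} = L n + L = L + L n$)
$W{\left(k \right)} = 520 + 651 k$
$W{\left(\left(-1\right) \left(-173\right) \right)} - \left(y{\left(-465,238 \right)} + F{\left(244 \right)}\right) = \left(520 + 651 \left(\left(-1\right) \left(-173\right)\right)\right) - \left(- 465 \left(1 + 238\right) + 2 \cdot 244^{2}\right) = \left(520 + 651 \cdot 173\right) - \left(\left(-465\right) 239 + 2 \cdot 59536\right) = \left(520 + 112623\right) - \left(-111135 + 119072\right) = 113143 - 7937 = 105206$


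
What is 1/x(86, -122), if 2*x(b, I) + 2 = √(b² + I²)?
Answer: 1/5569 + √5570/5569 ≈ 0.013581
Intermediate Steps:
x(b, I) = -1 + √(I² + b²)/2 (x(b, I) = -1 + √(b² + I²)/2 = -1 + √(I² + b²)/2)
1/x(86, -122) = 1/(-1 + √((-122)² + 86²)/2) = 1/(-1 + √(14884 + 7396)/2) = 1/(-1 + √22280/2) = 1/(-1 + (2*√5570)/2) = 1/(-1 + √5570)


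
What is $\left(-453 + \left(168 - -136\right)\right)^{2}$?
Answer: $22201$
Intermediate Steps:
$\left(-453 + \left(168 - -136\right)\right)^{2} = \left(-453 + \left(168 + 136\right)\right)^{2} = \left(-453 + 304\right)^{2} = \left(-149\right)^{2} = 22201$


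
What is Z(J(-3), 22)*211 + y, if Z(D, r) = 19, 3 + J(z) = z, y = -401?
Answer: 3608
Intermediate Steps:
J(z) = -3 + z
Z(J(-3), 22)*211 + y = 19*211 - 401 = 4009 - 401 = 3608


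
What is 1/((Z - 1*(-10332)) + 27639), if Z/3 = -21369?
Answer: -1/26136 ≈ -3.8261e-5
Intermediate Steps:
Z = -64107 (Z = 3*(-21369) = -64107)
1/((Z - 1*(-10332)) + 27639) = 1/((-64107 - 1*(-10332)) + 27639) = 1/((-64107 + 10332) + 27639) = 1/(-53775 + 27639) = 1/(-26136) = -1/26136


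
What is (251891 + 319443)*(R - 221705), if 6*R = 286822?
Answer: -298067233136/3 ≈ -9.9356e+10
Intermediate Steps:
R = 143411/3 (R = (1/6)*286822 = 143411/3 ≈ 47804.)
(251891 + 319443)*(R - 221705) = (251891 + 319443)*(143411/3 - 221705) = 571334*(-521704/3) = -298067233136/3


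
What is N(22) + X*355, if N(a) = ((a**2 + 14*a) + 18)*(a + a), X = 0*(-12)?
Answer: 35640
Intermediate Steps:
X = 0
N(a) = 2*a*(18 + a**2 + 14*a) (N(a) = (18 + a**2 + 14*a)*(2*a) = 2*a*(18 + a**2 + 14*a))
N(22) + X*355 = 2*22*(18 + 22**2 + 14*22) + 0*355 = 2*22*(18 + 484 + 308) + 0 = 2*22*810 + 0 = 35640 + 0 = 35640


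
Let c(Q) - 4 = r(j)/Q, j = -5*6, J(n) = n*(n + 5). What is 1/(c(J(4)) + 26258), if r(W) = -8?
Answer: 9/236356 ≈ 3.8078e-5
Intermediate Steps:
J(n) = n*(5 + n)
j = -30
c(Q) = 4 - 8/Q
1/(c(J(4)) + 26258) = 1/((4 - 8*1/(4*(5 + 4))) + 26258) = 1/((4 - 8/(4*9)) + 26258) = 1/((4 - 8/36) + 26258) = 1/((4 - 8*1/36) + 26258) = 1/((4 - 2/9) + 26258) = 1/(34/9 + 26258) = 1/(236356/9) = 9/236356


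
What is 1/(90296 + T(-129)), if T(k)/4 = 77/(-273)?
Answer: 39/3521500 ≈ 1.1075e-5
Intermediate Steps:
T(k) = -44/39 (T(k) = 4*(77/(-273)) = 4*(77*(-1/273)) = 4*(-11/39) = -44/39)
1/(90296 + T(-129)) = 1/(90296 - 44/39) = 1/(3521500/39) = 39/3521500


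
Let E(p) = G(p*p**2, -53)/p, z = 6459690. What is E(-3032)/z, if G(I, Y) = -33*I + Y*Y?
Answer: -919817212153/19585780080 ≈ -46.964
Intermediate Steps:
G(I, Y) = Y**2 - 33*I (G(I, Y) = -33*I + Y**2 = Y**2 - 33*I)
E(p) = (2809 - 33*p**3)/p (E(p) = ((-53)**2 - 33*p*p**2)/p = (2809 - 33*p**3)/p)
E(-3032)/z = ((2809 - 33*(-3032)**3)/(-3032))/6459690 = -(2809 - 33*(-27873248768))/3032*(1/6459690) = -(2809 + 919817209344)/3032*(1/6459690) = -1/3032*919817212153*(1/6459690) = -919817212153/3032*1/6459690 = -919817212153/19585780080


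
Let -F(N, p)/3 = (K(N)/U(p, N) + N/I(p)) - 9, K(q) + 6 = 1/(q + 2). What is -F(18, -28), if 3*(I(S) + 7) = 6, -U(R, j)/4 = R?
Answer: -12147/320 ≈ -37.959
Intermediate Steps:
U(R, j) = -4*R
I(S) = -5 (I(S) = -7 + (⅓)*6 = -7 + 2 = -5)
K(q) = -6 + 1/(2 + q) (K(q) = -6 + 1/(q + 2) = -6 + 1/(2 + q))
F(N, p) = 27 + 3*N/5 + 3*(-11 - 6*N)/(4*p*(2 + N)) (F(N, p) = -3*((((-11 - 6*N)/(2 + N))/((-4*p)) + N/(-5)) - 9) = -3*((((-11 - 6*N)/(2 + N))*(-1/(4*p)) + N*(-⅕)) - 9) = -3*((-(-11 - 6*N)/(4*p*(2 + N)) - N/5) - 9) = -3*((-N/5 - (-11 - 6*N)/(4*p*(2 + N))) - 9) = -3*(-9 - N/5 - (-11 - 6*N)/(4*p*(2 + N))) = 27 + 3*N/5 + 3*(-11 - 6*N)/(4*p*(2 + N)))
-F(18, -28) = -3*(-55 - 30*18 + 4*(-28)*(2 + 18)*(45 + 18))/(20*(-28)*(2 + 18)) = -3*(-1)*(-55 - 540 + 4*(-28)*20*63)/(20*28*20) = -3*(-1)*(-55 - 540 - 141120)/(20*28*20) = -3*(-1)*(-141715)/(20*28*20) = -1*12147/320 = -12147/320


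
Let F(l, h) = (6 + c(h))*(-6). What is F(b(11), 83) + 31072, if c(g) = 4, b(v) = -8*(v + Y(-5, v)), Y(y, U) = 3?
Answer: 31012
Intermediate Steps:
b(v) = -24 - 8*v (b(v) = -8*(v + 3) = -8*(3 + v) = -24 - 8*v)
F(l, h) = -60 (F(l, h) = (6 + 4)*(-6) = 10*(-6) = -60)
F(b(11), 83) + 31072 = -60 + 31072 = 31012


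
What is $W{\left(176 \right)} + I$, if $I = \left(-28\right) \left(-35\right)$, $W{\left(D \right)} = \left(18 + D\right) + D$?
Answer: $1350$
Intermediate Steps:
$W{\left(D \right)} = 18 + 2 D$
$I = 980$
$W{\left(176 \right)} + I = \left(18 + 2 \cdot 176\right) + 980 = \left(18 + 352\right) + 980 = 370 + 980 = 1350$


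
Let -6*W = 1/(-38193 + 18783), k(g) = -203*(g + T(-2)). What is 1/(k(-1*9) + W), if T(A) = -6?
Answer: 116460/354620701 ≈ 0.00032841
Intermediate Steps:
k(g) = 1218 - 203*g (k(g) = -203*(g - 6) = -203*(-6 + g) = 1218 - 203*g)
W = 1/116460 (W = -1/(6*(-38193 + 18783)) = -⅙/(-19410) = -⅙*(-1/19410) = 1/116460 ≈ 8.5866e-6)
1/(k(-1*9) + W) = 1/((1218 - (-203)*9) + 1/116460) = 1/((1218 - 203*(-9)) + 1/116460) = 1/((1218 + 1827) + 1/116460) = 1/(3045 + 1/116460) = 1/(354620701/116460) = 116460/354620701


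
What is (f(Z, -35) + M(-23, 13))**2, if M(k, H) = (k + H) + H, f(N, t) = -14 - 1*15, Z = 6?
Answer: 676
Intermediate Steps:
f(N, t) = -29 (f(N, t) = -14 - 15 = -29)
M(k, H) = k + 2*H (M(k, H) = (H + k) + H = k + 2*H)
(f(Z, -35) + M(-23, 13))**2 = (-29 + (-23 + 2*13))**2 = (-29 + (-23 + 26))**2 = (-29 + 3)**2 = (-26)**2 = 676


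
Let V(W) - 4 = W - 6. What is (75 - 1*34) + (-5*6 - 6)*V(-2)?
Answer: 185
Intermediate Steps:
V(W) = -2 + W (V(W) = 4 + (W - 6) = 4 + (-6 + W) = -2 + W)
(75 - 1*34) + (-5*6 - 6)*V(-2) = (75 - 1*34) + (-5*6 - 6)*(-2 - 2) = (75 - 34) + (-30 - 6)*(-4) = 41 - 36*(-4) = 41 + 144 = 185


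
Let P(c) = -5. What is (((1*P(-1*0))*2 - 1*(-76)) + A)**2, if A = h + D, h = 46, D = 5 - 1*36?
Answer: 6561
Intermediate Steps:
D = -31 (D = 5 - 36 = -31)
A = 15 (A = 46 - 31 = 15)
(((1*P(-1*0))*2 - 1*(-76)) + A)**2 = (((1*(-5))*2 - 1*(-76)) + 15)**2 = ((-5*2 + 76) + 15)**2 = ((-10 + 76) + 15)**2 = (66 + 15)**2 = 81**2 = 6561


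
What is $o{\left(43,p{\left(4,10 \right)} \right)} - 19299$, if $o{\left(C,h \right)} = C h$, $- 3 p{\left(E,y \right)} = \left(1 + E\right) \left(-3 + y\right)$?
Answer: $- \frac{59402}{3} \approx -19801.0$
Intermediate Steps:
$p{\left(E,y \right)} = - \frac{\left(1 + E\right) \left(-3 + y\right)}{3}$
$o{\left(43,p{\left(4,10 \right)} \right)} - 19299 = 43 \left(1 + 4 - \frac{10}{3} - \frac{4}{3} \cdot 10\right) - 19299 = 43 \left(1 + 4 - \frac{10}{3} - \frac{40}{3}\right) - 19299 = 43 \left(- \frac{35}{3}\right) - 19299 = - \frac{1505}{3} - 19299 = - \frac{59402}{3}$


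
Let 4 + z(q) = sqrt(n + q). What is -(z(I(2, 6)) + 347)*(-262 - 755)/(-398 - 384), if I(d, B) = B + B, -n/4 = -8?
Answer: -348831/782 - 1017*sqrt(11)/391 ≈ -454.70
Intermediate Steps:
n = 32 (n = -4*(-8) = 32)
I(d, B) = 2*B
z(q) = -4 + sqrt(32 + q)
-(z(I(2, 6)) + 347)*(-262 - 755)/(-398 - 384) = -((-4 + sqrt(32 + 2*6)) + 347)*(-262 - 755)/(-398 - 384) = -((-4 + sqrt(32 + 12)) + 347)*(-1017/(-782)) = -((-4 + sqrt(44)) + 347)*(-1017*(-1/782)) = -((-4 + 2*sqrt(11)) + 347)*1017/782 = -(343 + 2*sqrt(11))*1017/782 = -(348831/782 + 1017*sqrt(11)/391) = -348831/782 - 1017*sqrt(11)/391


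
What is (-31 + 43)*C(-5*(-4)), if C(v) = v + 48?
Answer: 816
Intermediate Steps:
C(v) = 48 + v
(-31 + 43)*C(-5*(-4)) = (-31 + 43)*(48 - 5*(-4)) = 12*(48 + 20) = 12*68 = 816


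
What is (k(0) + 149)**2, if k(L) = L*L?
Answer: 22201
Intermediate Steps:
k(L) = L**2
(k(0) + 149)**2 = (0**2 + 149)**2 = (0 + 149)**2 = 149**2 = 22201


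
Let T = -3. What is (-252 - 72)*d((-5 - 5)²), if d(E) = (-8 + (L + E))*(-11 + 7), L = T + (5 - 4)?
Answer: 116640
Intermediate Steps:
L = -2 (L = -3 + (5 - 4) = -3 + 1 = -2)
d(E) = 40 - 4*E (d(E) = (-8 + (-2 + E))*(-11 + 7) = (-10 + E)*(-4) = 40 - 4*E)
(-252 - 72)*d((-5 - 5)²) = (-252 - 72)*(40 - 4*(-5 - 5)²) = -324*(40 - 4*(-10)²) = -324*(40 - 4*100) = -324*(40 - 400) = -324*(-360) = 116640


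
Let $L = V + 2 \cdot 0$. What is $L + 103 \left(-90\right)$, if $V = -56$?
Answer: $-9326$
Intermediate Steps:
$L = -56$ ($L = -56 + 2 \cdot 0 = -56 + 0 = -56$)
$L + 103 \left(-90\right) = -56 + 103 \left(-90\right) = -56 - 9270 = -9326$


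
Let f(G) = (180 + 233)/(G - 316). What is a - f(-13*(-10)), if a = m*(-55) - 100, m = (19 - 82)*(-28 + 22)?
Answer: -3885127/186 ≈ -20888.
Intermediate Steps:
m = 378 (m = -63*(-6) = 378)
f(G) = 413/(-316 + G)
a = -20890 (a = 378*(-55) - 100 = -20790 - 100 = -20890)
a - f(-13*(-10)) = -20890 - 413/(-316 - 13*(-10)) = -20890 - 413/(-316 + 130) = -20890 - 413/(-186) = -20890 - 413*(-1)/186 = -20890 - 1*(-413/186) = -20890 + 413/186 = -3885127/186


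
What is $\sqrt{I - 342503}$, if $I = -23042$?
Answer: $i \sqrt{365545} \approx 604.6 i$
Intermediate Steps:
$\sqrt{I - 342503} = \sqrt{-23042 - 342503} = \sqrt{-365545} = i \sqrt{365545}$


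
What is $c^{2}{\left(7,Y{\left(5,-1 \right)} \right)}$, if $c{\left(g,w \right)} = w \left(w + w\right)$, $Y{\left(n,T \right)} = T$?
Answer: $4$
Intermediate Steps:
$c{\left(g,w \right)} = 2 w^{2}$ ($c{\left(g,w \right)} = w 2 w = 2 w^{2}$)
$c^{2}{\left(7,Y{\left(5,-1 \right)} \right)} = \left(2 \left(-1\right)^{2}\right)^{2} = \left(2 \cdot 1\right)^{2} = 2^{2} = 4$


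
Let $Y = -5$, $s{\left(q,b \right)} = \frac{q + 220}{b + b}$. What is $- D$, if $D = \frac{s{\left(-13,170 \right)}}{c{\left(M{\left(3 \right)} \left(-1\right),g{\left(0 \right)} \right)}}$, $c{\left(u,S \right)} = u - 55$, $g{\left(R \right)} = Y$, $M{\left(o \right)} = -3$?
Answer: $\frac{207}{17680} \approx 0.011708$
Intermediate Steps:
$s{\left(q,b \right)} = \frac{220 + q}{2 b}$
$g{\left(R \right)} = -5$
$c{\left(u,S \right)} = -55 + u$
$D = - \frac{207}{17680}$ ($D = \frac{\frac{1}{2} \cdot \frac{1}{170} \left(220 - 13\right)}{-55 - -3} = \frac{\frac{1}{2} \cdot \frac{1}{170} \cdot 207}{-55 + 3} = \frac{207}{340 \left(-52\right)} = \frac{207}{340} \left(- \frac{1}{52}\right) = - \frac{207}{17680} \approx -0.011708$)
$- D = \left(-1\right) \left(- \frac{207}{17680}\right) = \frac{207}{17680}$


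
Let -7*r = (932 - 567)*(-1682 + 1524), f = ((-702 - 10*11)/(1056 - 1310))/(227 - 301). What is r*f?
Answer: -1672430/4699 ≈ -355.91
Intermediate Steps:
f = -203/4699 (f = ((-702 - 110)/(-254))/(-74) = -812*(-1/254)*(-1/74) = (406/127)*(-1/74) = -203/4699 ≈ -0.043201)
r = 57670/7 (r = -(932 - 567)*(-1682 + 1524)/7 = -365*(-158)/7 = -1/7*(-57670) = 57670/7 ≈ 8238.6)
r*f = (57670/7)*(-203/4699) = -1672430/4699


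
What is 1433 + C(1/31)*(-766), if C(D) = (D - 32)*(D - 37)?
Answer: -868558363/961 ≈ -9.0381e+5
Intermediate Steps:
C(D) = (-37 + D)*(-32 + D) (C(D) = (-32 + D)*(-37 + D) = (-37 + D)*(-32 + D))
1433 + C(1/31)*(-766) = 1433 + (1184 + (1/31)² - 69/31)*(-766) = 1433 + (1184 + (1/31)² - 69*1/31)*(-766) = 1433 + (1184 + 1/961 - 69/31)*(-766) = 1433 + (1135686/961)*(-766) = 1433 - 869935476/961 = -868558363/961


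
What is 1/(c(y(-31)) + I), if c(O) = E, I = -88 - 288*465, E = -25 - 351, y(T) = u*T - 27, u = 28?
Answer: -1/134384 ≈ -7.4414e-6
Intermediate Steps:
y(T) = -27 + 28*T (y(T) = 28*T - 27 = -27 + 28*T)
E = -376
I = -134008 (I = -88 - 133920 = -134008)
c(O) = -376
1/(c(y(-31)) + I) = 1/(-376 - 134008) = 1/(-134384) = -1/134384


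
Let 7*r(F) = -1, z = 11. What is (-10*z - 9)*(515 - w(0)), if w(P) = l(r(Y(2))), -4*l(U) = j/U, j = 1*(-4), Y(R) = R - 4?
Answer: -62118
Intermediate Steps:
Y(R) = -4 + R
j = -4
r(F) = -1/7 (r(F) = (1/7)*(-1) = -1/7)
l(U) = 1/U (l(U) = -(-1)/U = 1/U)
w(P) = -7 (w(P) = 1/(-1/7) = -7)
(-10*z - 9)*(515 - w(0)) = (-10*11 - 9)*(515 - 1*(-7)) = (-110 - 9)*(515 + 7) = -119*522 = -62118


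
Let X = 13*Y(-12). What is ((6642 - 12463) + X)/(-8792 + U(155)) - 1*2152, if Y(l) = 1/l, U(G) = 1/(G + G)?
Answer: -35181072253/16353114 ≈ -2151.3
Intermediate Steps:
U(G) = 1/(2*G)
X = -13/12 (X = 13/(-12) = 13*(-1/12) = -13/12 ≈ -1.0833)
((6642 - 12463) + X)/(-8792 + U(155)) - 1*2152 = ((6642 - 12463) - 13/12)/(-8792 + (1/2)/155) - 1*2152 = (-5821 - 13/12)/(-8792 + (1/2)*(1/155)) - 2152 = -69865/(12*(-8792 + 1/310)) - 2152 = -69865/(12*(-2725519/310)) - 2152 = -69865/12*(-310/2725519) - 2152 = 10829075/16353114 - 2152 = -35181072253/16353114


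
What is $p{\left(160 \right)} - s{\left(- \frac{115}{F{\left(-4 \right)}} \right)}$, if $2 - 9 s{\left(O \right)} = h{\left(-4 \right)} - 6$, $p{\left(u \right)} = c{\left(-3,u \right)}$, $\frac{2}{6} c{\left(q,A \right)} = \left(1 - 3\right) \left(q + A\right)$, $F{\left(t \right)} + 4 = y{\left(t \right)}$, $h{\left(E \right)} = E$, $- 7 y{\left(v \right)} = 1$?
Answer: $- \frac{2830}{3} \approx -943.33$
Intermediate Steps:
$y{\left(v \right)} = - \frac{1}{7}$ ($y{\left(v \right)} = \left(- \frac{1}{7}\right) 1 = - \frac{1}{7}$)
$F{\left(t \right)} = - \frac{29}{7}$ ($F{\left(t \right)} = -4 - \frac{1}{7} = - \frac{29}{7}$)
$c{\left(q,A \right)} = - 6 A - 6 q$ ($c{\left(q,A \right)} = 3 \left(1 - 3\right) \left(q + A\right) = 3 \left(- 2 \left(A + q\right)\right) = 3 \left(- 2 A - 2 q\right) = - 6 A - 6 q$)
$p{\left(u \right)} = 18 - 6 u$ ($p{\left(u \right)} = - 6 u - -18 = - 6 u + 18 = 18 - 6 u$)
$s{\left(O \right)} = \frac{4}{3}$ ($s{\left(O \right)} = \frac{2}{9} - \frac{-4 - 6}{9} = \frac{2}{9} - - \frac{10}{9} = \frac{2}{9} + \frac{10}{9} = \frac{4}{3}$)
$p{\left(160 \right)} - s{\left(- \frac{115}{F{\left(-4 \right)}} \right)} = \left(18 - 960\right) - \frac{4}{3} = -942 - \frac{4}{3} = - \frac{2830}{3}$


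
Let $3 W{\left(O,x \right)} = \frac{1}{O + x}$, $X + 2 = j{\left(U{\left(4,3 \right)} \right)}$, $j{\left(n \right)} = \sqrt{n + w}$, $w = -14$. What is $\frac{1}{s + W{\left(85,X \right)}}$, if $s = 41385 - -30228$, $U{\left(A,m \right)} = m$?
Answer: $\frac{404287959}{28952275228925} + \frac{3 i \sqrt{11}}{318475027518175} \approx 1.3964 \cdot 10^{-5} + 3.1242 \cdot 10^{-14} i$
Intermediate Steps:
$s = 71613$ ($s = 41385 + 30228 = 71613$)
$j{\left(n \right)} = \sqrt{-14 + n}$ ($j{\left(n \right)} = \sqrt{n - 14} = \sqrt{-14 + n}$)
$X = -2 + i \sqrt{11}$ ($X = -2 + \sqrt{-14 + 3} = -2 + \sqrt{-11} = -2 + i \sqrt{11} \approx -2.0 + 3.3166 i$)
$W{\left(O,x \right)} = \frac{1}{3 \left(O + x\right)}$
$\frac{1}{s + W{\left(85,X \right)}} = \frac{1}{71613 + \frac{1}{3 \left(85 - \left(2 - i \sqrt{11}\right)\right)}} = \frac{1}{71613 + \frac{1}{3 \left(83 + i \sqrt{11}\right)}}$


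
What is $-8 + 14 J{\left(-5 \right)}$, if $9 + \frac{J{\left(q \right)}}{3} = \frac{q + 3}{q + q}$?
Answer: $- \frac{1888}{5} \approx -377.6$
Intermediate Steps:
$J{\left(q \right)} = -27 + \frac{3 \left(3 + q\right)}{2 q}$ ($J{\left(q \right)} = -27 + 3 \frac{q + 3}{q + q} = -27 + 3 \frac{3 + q}{2 q} = -27 + \frac{3 \left(3 + q\right)}{2 q}$)
$-8 + 14 J{\left(-5 \right)} = -8 + 14 \frac{3 \left(3 - -85\right)}{2 \left(-5\right)} = -8 + 14 \cdot \frac{3}{2} \left(- \frac{1}{5}\right) \left(3 + 85\right) = -8 + 14 \cdot \frac{3}{2} \left(- \frac{1}{5}\right) 88 = -8 + 14 \left(- \frac{132}{5}\right) = -8 - \frac{1848}{5} = - \frac{1888}{5}$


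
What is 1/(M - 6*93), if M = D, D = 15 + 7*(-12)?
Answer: -1/627 ≈ -0.0015949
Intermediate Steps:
D = -69 (D = 15 - 84 = -69)
M = -69
1/(M - 6*93) = 1/(-69 - 6*93) = 1/(-69 - 558) = 1/(-627) = -1/627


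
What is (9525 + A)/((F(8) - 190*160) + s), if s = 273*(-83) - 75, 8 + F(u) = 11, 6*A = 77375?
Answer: -134525/318786 ≈ -0.42199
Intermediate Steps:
A = 77375/6 (A = (1/6)*77375 = 77375/6 ≈ 12896.)
F(u) = 3 (F(u) = -8 + 11 = 3)
s = -22734 (s = -22659 - 75 = -22734)
(9525 + A)/((F(8) - 190*160) + s) = (9525 + 77375/6)/((3 - 190*160) - 22734) = 134525/(6*((3 - 30400) - 22734)) = 134525/(6*(-30397 - 22734)) = (134525/6)/(-53131) = (134525/6)*(-1/53131) = -134525/318786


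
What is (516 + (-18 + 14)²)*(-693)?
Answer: -368676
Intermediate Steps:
(516 + (-18 + 14)²)*(-693) = (516 + (-4)²)*(-693) = (516 + 16)*(-693) = 532*(-693) = -368676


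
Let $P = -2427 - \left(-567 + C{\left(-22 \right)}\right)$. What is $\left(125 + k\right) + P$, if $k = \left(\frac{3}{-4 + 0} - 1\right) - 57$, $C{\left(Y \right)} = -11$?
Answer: $- \frac{7131}{4} \approx -1782.8$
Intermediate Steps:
$k = - \frac{235}{4}$ ($k = \left(\frac{3}{-4} - 1\right) - 57 = \left(3 \left(- \frac{1}{4}\right) - 1\right) - 57 = \left(- \frac{3}{4} - 1\right) - 57 = - \frac{7}{4} - 57 = - \frac{235}{4} \approx -58.75$)
$P = -1849$ ($P = -2427 + \left(567 - -11\right) = -2427 + \left(567 + 11\right) = -2427 + 578 = -1849$)
$\left(125 + k\right) + P = \left(125 - \frac{235}{4}\right) - 1849 = \frac{265}{4} - 1849 = - \frac{7131}{4}$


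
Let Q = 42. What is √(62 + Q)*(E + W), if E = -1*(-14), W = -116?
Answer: -204*√26 ≈ -1040.2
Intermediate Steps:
E = 14
√(62 + Q)*(E + W) = √(62 + 42)*(14 - 116) = √104*(-102) = (2*√26)*(-102) = -204*√26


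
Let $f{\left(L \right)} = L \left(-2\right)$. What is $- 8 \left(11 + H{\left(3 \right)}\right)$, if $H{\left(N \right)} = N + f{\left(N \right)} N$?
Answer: $32$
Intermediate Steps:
$f{\left(L \right)} = - 2 L$
$H{\left(N \right)} = N - 2 N^{2}$ ($H{\left(N \right)} = N + - 2 N N = N - 2 N^{2}$)
$- 8 \left(11 + H{\left(3 \right)}\right) = - 8 \left(11 + 3 \left(1 - 6\right)\right) = - 8 \left(11 + 3 \left(-5\right)\right) = - 8 \left(11 - 15\right) = \left(-8\right) \left(-4\right) = 32$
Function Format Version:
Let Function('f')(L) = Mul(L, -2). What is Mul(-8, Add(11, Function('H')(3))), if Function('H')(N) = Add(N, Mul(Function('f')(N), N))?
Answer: 32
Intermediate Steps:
Function('f')(L) = Mul(-2, L)
Function('H')(N) = Add(N, Mul(-2, Pow(N, 2))) (Function('H')(N) = Add(N, Mul(Mul(-2, N), N)) = Add(N, Mul(-2, Pow(N, 2))))
Mul(-8, Add(11, Function('H')(3))) = Mul(-8, Add(11, Mul(3, Add(1, Mul(-2, 3))))) = Mul(-8, Add(11, Mul(3, Add(1, -6)))) = Mul(-8, Add(11, Mul(3, -5))) = Mul(-8, Add(11, -15)) = Mul(-8, -4) = 32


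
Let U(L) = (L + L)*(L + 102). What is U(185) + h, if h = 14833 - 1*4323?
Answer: 116700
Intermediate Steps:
U(L) = 2*L*(102 + L) (U(L) = (2*L)*(102 + L) = 2*L*(102 + L))
h = 10510 (h = 14833 - 4323 = 10510)
U(185) + h = 2*185*(102 + 185) + 10510 = 2*185*287 + 10510 = 106190 + 10510 = 116700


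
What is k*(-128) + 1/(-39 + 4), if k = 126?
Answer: -564481/35 ≈ -16128.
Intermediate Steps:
k*(-128) + 1/(-39 + 4) = 126*(-128) + 1/(-39 + 4) = -16128 + 1/(-35) = -16128 - 1/35 = -564481/35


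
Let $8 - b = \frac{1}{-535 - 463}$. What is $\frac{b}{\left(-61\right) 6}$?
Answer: $- \frac{7985}{365268} \approx -0.021861$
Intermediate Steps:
$b = \frac{7985}{998}$ ($b = 8 - \frac{1}{-535 - 463} = 8 - \frac{1}{-998} = 8 - - \frac{1}{998} = 8 + \frac{1}{998} = \frac{7985}{998} \approx 8.001$)
$\frac{b}{\left(-61\right) 6} = \frac{7985}{998 \left(\left(-61\right) 6\right)} = \frac{7985}{998 \left(-366\right)} = \frac{7985}{998} \left(- \frac{1}{366}\right) = - \frac{7985}{365268}$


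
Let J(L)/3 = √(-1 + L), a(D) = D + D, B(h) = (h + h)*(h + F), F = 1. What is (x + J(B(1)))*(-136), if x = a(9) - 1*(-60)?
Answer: -10608 - 408*√3 ≈ -11315.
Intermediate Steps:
B(h) = 2*h*(1 + h) (B(h) = (h + h)*(h + 1) = (2*h)*(1 + h) = 2*h*(1 + h))
a(D) = 2*D
J(L) = 3*√(-1 + L)
x = 78 (x = 2*9 - 1*(-60) = 18 + 60 = 78)
(x + J(B(1)))*(-136) = (78 + 3*√(-1 + 2*1*(1 + 1)))*(-136) = (78 + 3*√(-1 + 2*1*2))*(-136) = (78 + 3*√(-1 + 4))*(-136) = (78 + 3*√3)*(-136) = -10608 - 408*√3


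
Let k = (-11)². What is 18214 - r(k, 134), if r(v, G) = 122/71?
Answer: 1293072/71 ≈ 18212.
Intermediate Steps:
k = 121
r(v, G) = 122/71 (r(v, G) = 122*(1/71) = 122/71)
18214 - r(k, 134) = 18214 - 1*122/71 = 18214 - 122/71 = 1293072/71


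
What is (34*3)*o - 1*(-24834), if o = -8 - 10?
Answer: 22998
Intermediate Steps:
o = -18
(34*3)*o - 1*(-24834) = (34*3)*(-18) - 1*(-24834) = 102*(-18) + 24834 = -1836 + 24834 = 22998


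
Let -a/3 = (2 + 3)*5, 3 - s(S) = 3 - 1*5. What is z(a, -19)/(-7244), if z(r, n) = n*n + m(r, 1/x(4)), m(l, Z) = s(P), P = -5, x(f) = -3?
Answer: -183/3622 ≈ -0.050525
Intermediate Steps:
s(S) = 5 (s(S) = 3 - (3 - 1*5) = 3 - (3 - 5) = 3 - 1*(-2) = 3 + 2 = 5)
m(l, Z) = 5
a = -75 (a = -3*(2 + 3)*5 = -15*5 = -3*25 = -75)
z(r, n) = 5 + n² (z(r, n) = n*n + 5 = n² + 5 = 5 + n²)
z(a, -19)/(-7244) = (5 + (-19)²)/(-7244) = (5 + 361)*(-1/7244) = 366*(-1/7244) = -183/3622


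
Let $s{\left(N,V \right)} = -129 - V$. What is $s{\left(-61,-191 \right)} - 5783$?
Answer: $-5721$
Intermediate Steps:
$s{\left(-61,-191 \right)} - 5783 = \left(-129 - -191\right) - 5783 = \left(-129 + 191\right) - 5783 = 62 - 5783 = -5721$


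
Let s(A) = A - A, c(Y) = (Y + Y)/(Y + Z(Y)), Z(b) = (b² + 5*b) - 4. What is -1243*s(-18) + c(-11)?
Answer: -22/51 ≈ -0.43137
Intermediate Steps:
Z(b) = -4 + b² + 5*b
c(Y) = 2*Y/(-4 + Y² + 6*Y) (c(Y) = (Y + Y)/(Y + (-4 + Y² + 5*Y)) = (2*Y)/(-4 + Y² + 6*Y) = 2*Y/(-4 + Y² + 6*Y))
s(A) = 0
-1243*s(-18) + c(-11) = -1243*0 + 2*(-11)/(-4 + (-11)² + 6*(-11)) = 0 + 2*(-11)/(-4 + 121 - 66) = 0 + 2*(-11)/51 = 0 + 2*(-11)*(1/51) = 0 - 22/51 = -22/51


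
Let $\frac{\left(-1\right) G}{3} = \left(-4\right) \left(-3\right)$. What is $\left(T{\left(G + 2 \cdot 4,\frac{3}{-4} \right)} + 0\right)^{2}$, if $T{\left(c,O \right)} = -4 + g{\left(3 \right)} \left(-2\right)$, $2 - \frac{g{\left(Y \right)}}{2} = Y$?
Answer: $0$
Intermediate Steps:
$g{\left(Y \right)} = 4 - 2 Y$
$G = -36$ ($G = - 3 \left(\left(-4\right) \left(-3\right)\right) = \left(-3\right) 12 = -36$)
$T{\left(c,O \right)} = 0$ ($T{\left(c,O \right)} = -4 + \left(4 - 6\right) \left(-2\right) = -4 - -4 = -4 + 4 = 0$)
$\left(T{\left(G + 2 \cdot 4,\frac{3}{-4} \right)} + 0\right)^{2} = \left(0 + 0\right)^{2} = 0^{2} = 0$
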